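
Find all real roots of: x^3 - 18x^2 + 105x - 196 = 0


Let p(x) = x^3 - 18x^2 + 105x - 196. By the rational root theorem (leading coefficient 1), any rational root is an integer divisor of 196: try ±1, ±2, ... in turn.
Test x = 1: value = -108 ≠ 0.
Test x = -1: value = -320 ≠ 0.
Test x = 2: value = -50 ≠ 0.
Test x = -2: value = -486 ≠ 0.
Test x = 4: value = 0 ✓, so (x - 4) is a factor.
Synthetic division by (x - 4): bring down 1; 1(4) - 18 = -14; (-14)(4) + 105 = 49; 49(4) - 196 = 0 → quotient x^2 - 14x + 49, remainder 0.
Solve the quadratic x^2 - 14x + 49 = 0: discriminant = (-14)^2 - 4(1)(49) = 196 - 196 = 0.
Discriminant = 0, so a double root: x = 14/2 = 7.

x = 4, x = 7 (multiplicity 2)


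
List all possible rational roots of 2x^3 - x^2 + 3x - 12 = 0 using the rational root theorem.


Rational root theorem: possible roots are ±p/q where:
  p divides the constant term (-12): p ∈ {1, 2, 3, 4, 6, 12}
  q divides the leading coefficient (2): q ∈ {1, 2}

All possible rational roots: -12, -6, -4, -3, -2, -3/2, -1, -1/2, 1/2, 1, 3/2, 2, 3, 4, 6, 12

-12, -6, -4, -3, -2, -3/2, -1, -1/2, 1/2, 1, 3/2, 2, 3, 4, 6, 12


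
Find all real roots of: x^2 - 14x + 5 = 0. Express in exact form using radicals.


Using the quadratic formula: x = (-b ± sqrt(b^2 - 4ac)) / (2a)
Here a = 1, b = -14, c = 5
Discriminant = b^2 - 4ac = (-14)^2 - 4(1)(5) = 196 - 20 = 176
Since discriminant = 176 > 0, there are two real roots.
x = (14 ± 4*sqrt(11)) / 2
Simplifying: x = 7 ± 2*sqrt(11)
Numerically: x ≈ 13.6332 or x ≈ 0.3668

x = 7 + 2*sqrt(11) or x = 7 - 2*sqrt(11)


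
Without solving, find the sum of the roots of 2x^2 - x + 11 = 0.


By Vieta's formulas for ax^2 + bx + c = 0:
  Sum of roots = -b/a
  Product of roots = c/a

Here a = 2, b = -1, c = 11
Sum = -(-1)/2 = 1/2
Product = 11/2 = 11/2

Sum = 1/2


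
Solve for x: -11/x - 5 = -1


Subtract -5 from both sides: -11/x = 4
Multiply both sides by x: -11 = 4 * x
Divide by 4: x = -11/4

x = -11/4


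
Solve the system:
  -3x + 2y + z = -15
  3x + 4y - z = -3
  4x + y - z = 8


Using Cramer's rule. Expand each determinant along the first row.
D  = (-3)*[4*(-1) - (-1)*1] - 2*[3*(-1) - (-1)*4] + 1*[3*1 - 4*4]
  = (-3)*(-3) - 2*(1) + 1*(-13) = -6
Dx = (-15)*[4*(-1) - (-1)*1] - 2*[(-3)*(-1) - (-1)*8] + 1*[(-3)*1 - 4*8]
  = (-15)*(-3) - 2*(11) + 1*(-35) = -12
Dy = (-3)*[(-3)*(-1) - (-1)*8] - (-15)*[3*(-1) - (-1)*4] + 1*[3*8 - (-3)*4]
  = (-3)*(11) - (-15)*(1) + 1*(36) = 18
Dz = (-3)*[4*8 - (-3)*1] - 2*[3*8 - (-3)*4] + (-15)*[3*1 - 4*4]
  = (-3)*(35) - 2*(36) + (-15)*(-13) = 18
x = Dx/D = -12/-6 = 2, y = Dy/D = 18/-6 = -3, z = Dz/D = 18/-6 = -3
Check eq1: (-3)(2) + (2)(-3) + (1)(-3) = -15 = -15 ✓
Check eq2: (3)(2) + (4)(-3) + (-1)(-3) = -3 = -3 ✓
Check eq3: (4)(2) + (1)(-3) + (-1)(-3) = 8 = 8 ✓

x = 2, y = -3, z = -3


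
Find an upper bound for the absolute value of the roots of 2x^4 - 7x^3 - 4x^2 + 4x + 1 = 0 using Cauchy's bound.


Cauchy's bound: all roots r satisfy |r| <= 1 + max(|a_i/a_n|) for i = 0,...,n-1
where a_n is the leading coefficient.

Coefficients: [2, -7, -4, 4, 1]
Leading coefficient a_n = 2
Ratios |a_i/a_n|: 7/2, 2, 2, 1/2
Maximum ratio: 7/2
Cauchy's bound: |r| <= 1 + 7/2 = 9/2

Upper bound = 9/2


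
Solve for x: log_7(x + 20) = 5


Convert to exponential form: x + 20 = 7^5 = 16807
x = 16807 - 20 = 16787
Check: log_7(16787 + 20) = log_7(16807) = log_7(16807) = 5 ✓

x = 16787


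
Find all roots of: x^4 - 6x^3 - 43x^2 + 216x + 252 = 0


Let p(x) = x^4 - 6x^3 - 43x^2 + 216x + 252. By the rational root theorem (leading coefficient 1), any rational root is an integer divisor of 252: try ±1, ±2, ... in turn.
Test x = 1: value = 420 ≠ 0.
Test x = -1: value = 0 ✓, so (x + 1) is a factor.
Synthetic division by (x + 1): bring down 1; 1(-1) - 6 = -7; (-7)(-1) - 43 = -36; (-36)(-1) + 216 = 252; 252(-1) + 252 = 0 → quotient x^3 - 7x^2 - 36x + 252, remainder 0.
Continue with the quotient x^3 - 7x^2 - 36x + 252 (candidates must divide 252; re-test x = -1 first in case it repeats).
Test x = -1: value = 280 ≠ 0.
Test x = 2: value = 160 ≠ 0.
Test x = -2: value = 288 ≠ 0.
Test x = 3: value = 108 ≠ 0.
Test x = -3: value = 270 ≠ 0.
Test x = 4: value = 60 ≠ 0.
Test x = -4: value = 220 ≠ 0.
Test x = 6: value = 0 ✓, so (x - 6) is a factor.
Synthetic division by (x - 6): bring down 1; 1(6) - 7 = -1; (-1)(6) - 36 = -42; (-42)(6) + 252 = 0 → quotient x^2 - x - 42, remainder 0.
Solve the quadratic x^2 - x - 42 = 0: discriminant = (-1)^2 - 4(1)(-42) = 1 + 168 = 169.
sqrt(169) = 13, so x = (1 ± 13)/2: x = 7 or x = -6.
Collecting all roots found:

x = -6, x = -1, x = 6, x = 7


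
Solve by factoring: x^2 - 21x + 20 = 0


We need two numbers that multiply to 20 and add to -21.
Those numbers are -1 and -20 (since (-1) * (-20) = 20 and (-1) + (-20) = -21).
So x^2 - 21x + 20 = (x - 1)(x - 20) = 0
Setting each factor to zero: x = 1 or x = 20

x = 1, x = 20


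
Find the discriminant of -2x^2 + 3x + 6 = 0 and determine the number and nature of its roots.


For ax^2 + bx + c = 0, discriminant D = b^2 - 4ac
Here a = -2, b = 3, c = 6
D = (3)^2 - 4(-2)(6) = 9 + 48 = 57

D = 57 > 0 but not a perfect square
The equation has 2 distinct real irrational roots.

Discriminant = 57, 2 distinct real irrational roots


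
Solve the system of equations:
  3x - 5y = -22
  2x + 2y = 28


Using Cramer's rule:
Determinant D = (3)(2) - (2)(-5) = 6 + 10 = 16
Dx = (-22)(2) - (28)(-5) = -44 + 140 = 96
Dy = (3)(28) - (2)(-22) = 84 + 44 = 128
x = Dx/D = 96/16 = 6
y = Dy/D = 128/16 = 8

x = 6, y = 8


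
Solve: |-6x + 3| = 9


An absolute value equation |expr| = 9 gives two cases:
Case 1: -6x + 3 = 9
  -6x = 6, so x = -1
Case 2: -6x + 3 = -9
  -6x = -12, so x = 2

x = -1, x = 2


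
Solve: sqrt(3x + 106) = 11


Square both sides: 3x + 106 = 11^2 = 121
3x = 121 - 106 = 15
x = 5
Check: sqrt(3*5 + 106) = sqrt(121) = 11 ✓

x = 5


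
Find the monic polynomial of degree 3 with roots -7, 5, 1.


A monic polynomial with roots -7, 5, 1 is:
p(x) = (x + 7)(x - 5)(x - 1)
After multiplying by (x + 7): x + 7
After multiplying by (x - 5): x^2 + 2x - 35
After multiplying by (x - 1): x^3 + x^2 - 37x + 35

x^3 + x^2 - 37x + 35


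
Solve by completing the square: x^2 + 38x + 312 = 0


Start: x^2 + 38x + 312 = 0
Move constant: x^2 + 38x = -312
Half of 38 is 19, squared is 361
Add 361 to both sides: x^2 + 38x + 361 = 49
(x + 19)^2 = 49
x + 19 = ±7
x = -19 + 7 = -12 or x = -19 - 7 = -26

x = -26, x = -12


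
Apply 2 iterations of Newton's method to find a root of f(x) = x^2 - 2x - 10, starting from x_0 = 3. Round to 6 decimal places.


Newton's method: x_(n+1) = x_n - f(x_n)/f'(x_n)
f(x) = x^2 - 2x - 10
f'(x) = 2x - 2

Iteration 1:
  f(3.000000) = -7.000000
  f'(3.000000) = 4.000000
  x_1 = 3.000000 - (-7.000000)/(4.000000) = 4.750000

Iteration 2:
  f(4.750000) = 3.062500
  f'(4.750000) = 7.500000
  x_2 = 4.750000 - (3.062500)/(7.500000) = 4.341667

x_2 = 4.341667


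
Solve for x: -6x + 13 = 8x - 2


Starting with: -6x + 13 = 8x - 2
Move all x terms to left: (-6 - 8)x = -2 - 13
Simplify: -14x = -15
Divide both sides by -14: x = 15/14

x = 15/14


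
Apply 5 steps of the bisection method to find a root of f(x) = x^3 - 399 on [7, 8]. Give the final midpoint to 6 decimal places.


f(x) = x^3 - 399
f(7) = -56 < 0
f(8) = 113 > 0

Step 1: midpoint = (7.000000 + 8.000000)/2 = 7.500000
  f(7.500000) = 22.875000
  f(mid) > 0, so root is in [7.000000, 7.500000]

Step 2: midpoint = (7.000000 + 7.500000)/2 = 7.250000
  f(7.250000) = -17.921875
  f(mid) < 0, so root is in [7.250000, 7.500000]

Step 3: midpoint = (7.250000 + 7.500000)/2 = 7.375000
  f(7.375000) = 2.130859
  f(mid) > 0, so root is in [7.250000, 7.375000]

Step 4: midpoint = (7.250000 + 7.375000)/2 = 7.312500
  f(7.312500) = -7.981201
  f(mid) < 0, so root is in [7.312500, 7.375000]

Step 5: midpoint = (7.312500 + 7.375000)/2 = 7.343750
  f(7.343750) = -2.946686
  f(mid) < 0, so root is in [7.343750, 7.375000]

midpoint = 7.343750


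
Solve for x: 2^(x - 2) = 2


Express both sides with the same base.
2 = 2^1
Since the bases match, equate exponents: x - 2 = 1
So x = 1 - (-2) = 3

x = 3


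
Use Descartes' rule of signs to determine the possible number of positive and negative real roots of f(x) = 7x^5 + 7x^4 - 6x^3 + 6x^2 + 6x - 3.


Descartes' rule of signs:

For positive roots, count sign changes in f(x) = 7x^5 + 7x^4 - 6x^3 + 6x^2 + 6x - 3:
Signs of coefficients: +, +, -, +, +, -
Number of sign changes: 3
Possible positive real roots: 3, 1

For negative roots, examine f(-x) = -7x^5 + 7x^4 + 6x^3 + 6x^2 - 6x - 3:
Signs of coefficients: -, +, +, +, -, -
Number of sign changes: 2
Possible negative real roots: 2, 0

Positive roots: 3 or 1; Negative roots: 2 or 0


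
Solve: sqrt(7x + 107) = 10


Square both sides: 7x + 107 = 10^2 = 100
7x = 100 - 107 = -7
x = -1
Check: sqrt(7*(-1) + 107) = sqrt(100) = 10 ✓

x = -1


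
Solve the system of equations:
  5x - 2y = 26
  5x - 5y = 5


Using Cramer's rule:
Determinant D = (5)(-5) - (5)(-2) = -25 + 10 = -15
Dx = (26)(-5) - (5)(-2) = -130 + 10 = -120
Dy = (5)(5) - (5)(26) = 25 - 130 = -105
x = Dx/D = -120/-15 = 8
y = Dy/D = -105/-15 = 7

x = 8, y = 7


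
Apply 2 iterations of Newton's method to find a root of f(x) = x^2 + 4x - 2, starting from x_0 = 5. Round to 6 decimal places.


Newton's method: x_(n+1) = x_n - f(x_n)/f'(x_n)
f(x) = x^2 + 4x - 2
f'(x) = 2x + 4

Iteration 1:
  f(5.000000) = 43.000000
  f'(5.000000) = 14.000000
  x_1 = 5.000000 - (43.000000)/(14.000000) = 1.928571

Iteration 2:
  f(1.928571) = 9.433673
  f'(1.928571) = 7.857143
  x_2 = 1.928571 - (9.433673)/(7.857143) = 0.727922

x_2 = 0.727922


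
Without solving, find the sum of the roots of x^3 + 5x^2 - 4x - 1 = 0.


By Vieta's formulas for x^3 + bx^2 + cx + d = 0:
  r1 + r2 + r3 = -b/a = -5
  r1*r2 + r1*r3 + r2*r3 = c/a = -4
  r1*r2*r3 = -d/a = 1


Sum = -5


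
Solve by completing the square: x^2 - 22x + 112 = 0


Start: x^2 - 22x + 112 = 0
Move constant: x^2 - 22x = -112
Half of -22 is -11, squared is 121
Add 121 to both sides: x^2 - 22x + 121 = 9
(x - 11)^2 = 9
x - 11 = ±3
x = 11 + 3 = 14 or x = 11 - 3 = 8

x = 8, x = 14


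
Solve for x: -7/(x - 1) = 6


Multiply both sides by (x - 1): -7 = 6(x - 1)
Distribute: -7 = 6x - 6
6x = -7 + 6 = -1
x = -1/6

x = -1/6


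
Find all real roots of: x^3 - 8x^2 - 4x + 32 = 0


Let p(x) = x^3 - 8x^2 - 4x + 32. By the rational root theorem (leading coefficient 1), any rational root is an integer divisor of 32: try ±1, ±2, ... in turn.
Test x = 1: value = 21 ≠ 0.
Test x = -1: value = 27 ≠ 0.
Test x = 2: value = 0 ✓, so (x - 2) is a factor.
Synthetic division by (x - 2): bring down 1; 1(2) - 8 = -6; (-6)(2) - 4 = -16; (-16)(2) + 32 = 0 → quotient x^2 - 6x - 16, remainder 0.
Solve the quadratic x^2 - 6x - 16 = 0: discriminant = (-6)^2 - 4(1)(-16) = 36 + 64 = 100.
sqrt(100) = 10, so x = (6 ± 10)/2: x = 8 or x = -2.

x = -2, x = 2, x = 8


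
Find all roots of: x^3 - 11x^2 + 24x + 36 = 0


Let p(x) = x^3 - 11x^2 + 24x + 36. By the rational root theorem (leading coefficient 1), any rational root is an integer divisor of 36: try ±1, ±2, ... in turn.
Test x = 1: value = 50 ≠ 0.
Test x = -1: value = 0 ✓, so (x + 1) is a factor.
Synthetic division by (x + 1): bring down 1; 1(-1) - 11 = -12; (-12)(-1) + 24 = 36; 36(-1) + 36 = 0 → quotient x^2 - 12x + 36, remainder 0.
Solve the quadratic x^2 - 12x + 36 = 0: discriminant = (-12)^2 - 4(1)(36) = 144 - 144 = 0.
Discriminant = 0, so a double root: x = 12/2 = 6.
Collecting all roots found:

x = -1, x = 6 (multiplicity 2)


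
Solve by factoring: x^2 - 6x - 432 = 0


We need two numbers that multiply to -432 and add to -6.
Those numbers are -24 and 18 (since (-24) * 18 = -432 and (-24) + 18 = -6).
So x^2 - 6x - 432 = (x - 24)(x + 18) = 0
Setting each factor to zero: x = 24 or x = -18

x = -18, x = 24


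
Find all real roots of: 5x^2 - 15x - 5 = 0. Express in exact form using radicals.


Using the quadratic formula: x = (-b ± sqrt(b^2 - 4ac)) / (2a)
Here a = 5, b = -15, c = -5
Discriminant = b^2 - 4ac = (-15)^2 - 4(5)(-5) = 225 + 100 = 325
Since discriminant = 325 > 0, there are two real roots.
x = (15 ± 5*sqrt(13)) / 10
Simplifying: x = (3 ± sqrt(13)) / 2
Numerically: x ≈ 3.3028 or x ≈ -0.3028

x = (3 + sqrt(13)) / 2 or x = (3 - sqrt(13)) / 2


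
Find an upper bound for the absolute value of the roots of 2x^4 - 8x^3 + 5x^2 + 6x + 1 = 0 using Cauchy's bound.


Cauchy's bound: all roots r satisfy |r| <= 1 + max(|a_i/a_n|) for i = 0,...,n-1
where a_n is the leading coefficient.

Coefficients: [2, -8, 5, 6, 1]
Leading coefficient a_n = 2
Ratios |a_i/a_n|: 4, 5/2, 3, 1/2
Maximum ratio: 4
Cauchy's bound: |r| <= 1 + 4 = 5

Upper bound = 5


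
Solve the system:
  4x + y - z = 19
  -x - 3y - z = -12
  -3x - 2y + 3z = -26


Using Cramer's rule. Expand each determinant along the first row.
D  = 4*[(-3)*3 - (-1)*(-2)] - 1*[(-1)*3 - (-1)*(-3)] + (-1)*[(-1)*(-2) - (-3)*(-3)]
  = 4*(-11) - 1*(-6) + (-1)*(-7) = -31
Dx = 19*[(-3)*3 - (-1)*(-2)] - 1*[(-12)*3 - (-1)*(-26)] + (-1)*[(-12)*(-2) - (-3)*(-26)]
  = 19*(-11) - 1*(-62) + (-1)*(-54) = -93
Dy = 4*[(-12)*3 - (-1)*(-26)] - 19*[(-1)*3 - (-1)*(-3)] + (-1)*[(-1)*(-26) - (-12)*(-3)]
  = 4*(-62) - 19*(-6) + (-1)*(-10) = -124
Dz = 4*[(-3)*(-26) - (-12)*(-2)] - 1*[(-1)*(-26) - (-12)*(-3)] + 19*[(-1)*(-2) - (-3)*(-3)]
  = 4*(54) - 1*(-10) + 19*(-7) = 93
x = Dx/D = -93/-31 = 3, y = Dy/D = -124/-31 = 4, z = Dz/D = 93/-31 = -3
Check eq1: (4)(3) + (1)(4) + (-1)(-3) = 19 = 19 ✓
Check eq2: (-1)(3) + (-3)(4) + (-1)(-3) = -12 = -12 ✓
Check eq3: (-3)(3) + (-2)(4) + (3)(-3) = -26 = -26 ✓

x = 3, y = 4, z = -3


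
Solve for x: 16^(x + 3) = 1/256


Express both sides with the same base.
1/256 = 16^(-2)
Since the bases match, equate exponents: x + 3 = -2
So x = -2 - (3) = -5

x = -5


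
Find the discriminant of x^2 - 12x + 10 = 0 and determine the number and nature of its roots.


For ax^2 + bx + c = 0, discriminant D = b^2 - 4ac
Here a = 1, b = -12, c = 10
D = (-12)^2 - 4(1)(10) = 144 - 40 = 104

D = 104 > 0 but not a perfect square
The equation has 2 distinct real irrational roots.

Discriminant = 104, 2 distinct real irrational roots


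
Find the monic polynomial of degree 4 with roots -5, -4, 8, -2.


A monic polynomial with roots -5, -4, 8, -2 is:
p(x) = (x + 5)(x + 4)(x - 8)(x + 2)
After multiplying by (x + 5): x + 5
After multiplying by (x + 4): x^2 + 9x + 20
After multiplying by (x - 8): x^3 + x^2 - 52x - 160
After multiplying by (x + 2): x^4 + 3x^3 - 50x^2 - 264x - 320

x^4 + 3x^3 - 50x^2 - 264x - 320


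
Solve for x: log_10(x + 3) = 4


Convert to exponential form: x + 3 = 10^4 = 10000
x = 10000 - 3 = 9997
Check: log_10(9997 + 3) = log_10(10000) = log_10(10000) = 4 ✓

x = 9997


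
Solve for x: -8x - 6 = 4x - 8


Starting with: -8x - 6 = 4x - 8
Move all x terms to left: (-8 - 4)x = -8 + 6
Simplify: -12x = -2
Divide both sides by -12: x = 1/6

x = 1/6


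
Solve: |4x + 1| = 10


An absolute value equation |expr| = 10 gives two cases:
Case 1: 4x + 1 = 10
  4x = 9, so x = 9/4
Case 2: 4x + 1 = -10
  4x = -11, so x = -11/4

x = -11/4, x = 9/4


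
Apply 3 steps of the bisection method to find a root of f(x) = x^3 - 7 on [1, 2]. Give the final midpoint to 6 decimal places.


f(x) = x^3 - 7
f(1) = -6 < 0
f(2) = 1 > 0

Step 1: midpoint = (1.000000 + 2.000000)/2 = 1.500000
  f(1.500000) = -3.625000
  f(mid) < 0, so root is in [1.500000, 2.000000]

Step 2: midpoint = (1.500000 + 2.000000)/2 = 1.750000
  f(1.750000) = -1.640625
  f(mid) < 0, so root is in [1.750000, 2.000000]

Step 3: midpoint = (1.750000 + 2.000000)/2 = 1.875000
  f(1.875000) = -0.408203
  f(mid) < 0, so root is in [1.875000, 2.000000]

midpoint = 1.875000


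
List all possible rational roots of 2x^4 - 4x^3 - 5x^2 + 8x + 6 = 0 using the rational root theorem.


Rational root theorem: possible roots are ±p/q where:
  p divides the constant term (6): p ∈ {1, 2, 3, 6}
  q divides the leading coefficient (2): q ∈ {1, 2}

All possible rational roots: -6, -3, -2, -3/2, -1, -1/2, 1/2, 1, 3/2, 2, 3, 6

-6, -3, -2, -3/2, -1, -1/2, 1/2, 1, 3/2, 2, 3, 6


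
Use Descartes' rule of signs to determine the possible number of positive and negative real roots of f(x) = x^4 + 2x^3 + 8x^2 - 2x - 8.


Descartes' rule of signs:

For positive roots, count sign changes in f(x) = x^4 + 2x^3 + 8x^2 - 2x - 8:
Signs of coefficients: +, +, +, -, -
Number of sign changes: 1
Possible positive real roots: 1

For negative roots, examine f(-x) = x^4 - 2x^3 + 8x^2 + 2x - 8:
Signs of coefficients: +, -, +, +, -
Number of sign changes: 3
Possible negative real roots: 3, 1

Positive roots: 1; Negative roots: 3 or 1


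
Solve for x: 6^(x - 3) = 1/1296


Express both sides with the same base.
1/1296 = 6^(-4)
Since the bases match, equate exponents: x - 3 = -4
So x = -4 - (-3) = -1

x = -1


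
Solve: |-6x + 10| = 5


An absolute value equation |expr| = 5 gives two cases:
Case 1: -6x + 10 = 5
  -6x = -5, so x = 5/6
Case 2: -6x + 10 = -5
  -6x = -15, so x = 5/2

x = 5/6, x = 5/2


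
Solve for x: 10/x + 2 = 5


Subtract 2 from both sides: 10/x = 3
Multiply both sides by x: 10 = 3 * x
Divide by 3: x = 10/3

x = 10/3


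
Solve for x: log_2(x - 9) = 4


Convert to exponential form: x - 9 = 2^4 = 16
x = 16 + 9 = 25
Check: log_2(25 - 9) = log_2(16) = log_2(16) = 4 ✓

x = 25


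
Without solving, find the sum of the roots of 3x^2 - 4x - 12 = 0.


By Vieta's formulas for ax^2 + bx + c = 0:
  Sum of roots = -b/a
  Product of roots = c/a

Here a = 3, b = -4, c = -12
Sum = -(-4)/3 = 4/3
Product = -12/3 = -4

Sum = 4/3


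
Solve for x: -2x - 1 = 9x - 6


Starting with: -2x - 1 = 9x - 6
Move all x terms to left: (-2 - 9)x = -6 + 1
Simplify: -11x = -5
Divide both sides by -11: x = 5/11

x = 5/11


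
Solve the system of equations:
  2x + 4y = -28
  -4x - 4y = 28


Using Cramer's rule:
Determinant D = (2)(-4) - (-4)(4) = -8 + 16 = 8
Dx = (-28)(-4) - (28)(4) = 112 - 112 = 0
Dy = (2)(28) - (-4)(-28) = 56 - 112 = -56
x = Dx/D = 0/8 = 0
y = Dy/D = -56/8 = -7

x = 0, y = -7


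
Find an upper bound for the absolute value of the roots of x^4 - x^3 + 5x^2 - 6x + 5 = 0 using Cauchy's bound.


Cauchy's bound: all roots r satisfy |r| <= 1 + max(|a_i/a_n|) for i = 0,...,n-1
where a_n is the leading coefficient.

Coefficients: [1, -1, 5, -6, 5]
Leading coefficient a_n = 1
Ratios |a_i/a_n|: 1, 5, 6, 5
Maximum ratio: 6
Cauchy's bound: |r| <= 1 + 6 = 7

Upper bound = 7


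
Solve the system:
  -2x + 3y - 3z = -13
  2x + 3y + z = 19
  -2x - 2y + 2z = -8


Using Cramer's rule. Expand each determinant along the first row.
D  = (-2)*[3*2 - 1*(-2)] - 3*[2*2 - 1*(-2)] + (-3)*[2*(-2) - 3*(-2)]
  = (-2)*(8) - 3*(6) + (-3)*(2) = -40
Dx = (-13)*[3*2 - 1*(-2)] - 3*[19*2 - 1*(-8)] + (-3)*[19*(-2) - 3*(-8)]
  = (-13)*(8) - 3*(46) + (-3)*(-14) = -200
Dy = (-2)*[19*2 - 1*(-8)] - (-13)*[2*2 - 1*(-2)] + (-3)*[2*(-8) - 19*(-2)]
  = (-2)*(46) - (-13)*(6) + (-3)*(22) = -80
Dz = (-2)*[3*(-8) - 19*(-2)] - 3*[2*(-8) - 19*(-2)] + (-13)*[2*(-2) - 3*(-2)]
  = (-2)*(14) - 3*(22) + (-13)*(2) = -120
x = Dx/D = -200/-40 = 5, y = Dy/D = -80/-40 = 2, z = Dz/D = -120/-40 = 3
Check eq1: (-2)(5) + (3)(2) + (-3)(3) = -13 = -13 ✓
Check eq2: (2)(5) + (3)(2) + (1)(3) = 19 = 19 ✓
Check eq3: (-2)(5) + (-2)(2) + (2)(3) = -8 = -8 ✓

x = 5, y = 2, z = 3


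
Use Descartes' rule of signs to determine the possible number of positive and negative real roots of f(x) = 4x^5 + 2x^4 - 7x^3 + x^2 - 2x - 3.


Descartes' rule of signs:

For positive roots, count sign changes in f(x) = 4x^5 + 2x^4 - 7x^3 + x^2 - 2x - 3:
Signs of coefficients: +, +, -, +, -, -
Number of sign changes: 3
Possible positive real roots: 3, 1

For negative roots, examine f(-x) = -4x^5 + 2x^4 + 7x^3 + x^2 + 2x - 3:
Signs of coefficients: -, +, +, +, +, -
Number of sign changes: 2
Possible negative real roots: 2, 0

Positive roots: 3 or 1; Negative roots: 2 or 0


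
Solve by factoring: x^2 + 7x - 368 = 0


We need two numbers that multiply to -368 and add to 7.
Those numbers are -16 and 23 (since (-16) * 23 = -368 and (-16) + 23 = 7).
So x^2 + 7x - 368 = (x - 16)(x + 23) = 0
Setting each factor to zero: x = 16 or x = -23

x = -23, x = 16


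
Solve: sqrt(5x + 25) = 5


Square both sides: 5x + 25 = 5^2 = 25
5x = 25 - 25 = 0
x = 0
Check: sqrt(5*0 + 25) = sqrt(25) = 5 ✓

x = 0


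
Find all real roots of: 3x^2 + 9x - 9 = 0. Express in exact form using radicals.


Using the quadratic formula: x = (-b ± sqrt(b^2 - 4ac)) / (2a)
Here a = 3, b = 9, c = -9
Discriminant = b^2 - 4ac = 9^2 - 4(3)(-9) = 81 + 108 = 189
Since discriminant = 189 > 0, there are two real roots.
x = (-9 ± 3*sqrt(21)) / 6
Simplifying: x = (-3 ± sqrt(21)) / 2
Numerically: x ≈ 0.7913 or x ≈ -3.7913

x = (-3 + sqrt(21)) / 2 or x = (-3 - sqrt(21)) / 2


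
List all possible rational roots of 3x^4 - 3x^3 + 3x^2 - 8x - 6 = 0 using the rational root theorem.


Rational root theorem: possible roots are ±p/q where:
  p divides the constant term (-6): p ∈ {1, 2, 3, 6}
  q divides the leading coefficient (3): q ∈ {1, 3}

All possible rational roots: -6, -3, -2, -1, -2/3, -1/3, 1/3, 2/3, 1, 2, 3, 6

-6, -3, -2, -1, -2/3, -1/3, 1/3, 2/3, 1, 2, 3, 6


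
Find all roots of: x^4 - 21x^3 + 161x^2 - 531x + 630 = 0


Let p(x) = x^4 - 21x^3 + 161x^2 - 531x + 630. By the rational root theorem (leading coefficient 1), any rational root is an integer divisor of 630: try ±1, ±2, ... in turn.
Test x = 1: value = 240 ≠ 0.
Test x = -1: value = 1344 ≠ 0.
Test x = 2: value = 60 ≠ 0.
Test x = -2: value = 2520 ≠ 0.
Test x = 3: value = 0 ✓, so (x - 3) is a factor.
Synthetic division by (x - 3): bring down 1; 1(3) - 21 = -18; (-18)(3) + 161 = 107; 107(3) - 531 = -210; (-210)(3) + 630 = 0 → quotient x^3 - 18x^2 + 107x - 210, remainder 0.
Continue with the quotient x^3 - 18x^2 + 107x - 210 (candidates must divide 210; re-test x = 3 first in case it repeats).
Test x = 3: value = -24 ≠ 0.
Test x = -3: value = -720 ≠ 0.
Test x = 5: value = 0 ✓, so (x - 5) is a factor.
Synthetic division by (x - 5): bring down 1; 1(5) - 18 = -13; (-13)(5) + 107 = 42; 42(5) - 210 = 0 → quotient x^2 - 13x + 42, remainder 0.
Solve the quadratic x^2 - 13x + 42 = 0: discriminant = (-13)^2 - 4(1)(42) = 169 - 168 = 1.
sqrt(1) = 1, so x = (13 ± 1)/2: x = 7 or x = 6.
Collecting all roots found:

x = 3, x = 5, x = 6, x = 7


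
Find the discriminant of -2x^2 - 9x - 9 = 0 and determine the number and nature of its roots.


For ax^2 + bx + c = 0, discriminant D = b^2 - 4ac
Here a = -2, b = -9, c = -9
D = (-9)^2 - 4(-2)(-9) = 81 - 72 = 9

D = 9 > 0 and is a perfect square (sqrt = 3)
The equation has 2 distinct real rational roots.

Discriminant = 9, 2 distinct real rational roots


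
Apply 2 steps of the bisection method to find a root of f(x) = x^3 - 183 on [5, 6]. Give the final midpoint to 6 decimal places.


f(x) = x^3 - 183
f(5) = -58 < 0
f(6) = 33 > 0

Step 1: midpoint = (5.000000 + 6.000000)/2 = 5.500000
  f(5.500000) = -16.625000
  f(mid) < 0, so root is in [5.500000, 6.000000]

Step 2: midpoint = (5.500000 + 6.000000)/2 = 5.750000
  f(5.750000) = 7.109375
  f(mid) > 0, so root is in [5.500000, 5.750000]

midpoint = 5.750000


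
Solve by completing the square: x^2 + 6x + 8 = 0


Start: x^2 + 6x + 8 = 0
Move constant: x^2 + 6x = -8
Half of 6 is 3, squared is 9
Add 9 to both sides: x^2 + 6x + 9 = 1
(x + 3)^2 = 1
x + 3 = ±1
x = -3 + 1 = -2 or x = -3 - 1 = -4

x = -4, x = -2


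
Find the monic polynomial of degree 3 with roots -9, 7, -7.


A monic polynomial with roots -9, 7, -7 is:
p(x) = (x + 9)(x - 7)(x + 7)
After multiplying by (x + 9): x + 9
After multiplying by (x - 7): x^2 + 2x - 63
After multiplying by (x + 7): x^3 + 9x^2 - 49x - 441

x^3 + 9x^2 - 49x - 441


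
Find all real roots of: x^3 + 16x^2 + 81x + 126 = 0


Let p(x) = x^3 + 16x^2 + 81x + 126. By the rational root theorem (leading coefficient 1), any rational root is an integer divisor of 126: try ±1, ±2, ... in turn.
Test x = 1: value = 224 ≠ 0.
Test x = -1: value = 60 ≠ 0.
Test x = 2: value = 360 ≠ 0.
Test x = -2: value = 20 ≠ 0.
Test x = 3: value = 540 ≠ 0.
Test x = -3: value = 0 ✓, so (x + 3) is a factor.
Synthetic division by (x + 3): bring down 1; 1(-3) + 16 = 13; 13(-3) + 81 = 42; 42(-3) + 126 = 0 → quotient x^2 + 13x + 42, remainder 0.
Solve the quadratic x^2 + 13x + 42 = 0: discriminant = 13^2 - 4(1)(42) = 169 - 168 = 1.
sqrt(1) = 1, so x = (-13 ± 1)/2: x = -6 or x = -7.

x = -7, x = -6, x = -3


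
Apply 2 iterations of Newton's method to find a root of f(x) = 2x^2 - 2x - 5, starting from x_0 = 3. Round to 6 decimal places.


Newton's method: x_(n+1) = x_n - f(x_n)/f'(x_n)
f(x) = 2x^2 - 2x - 5
f'(x) = 4x - 2

Iteration 1:
  f(3.000000) = 7.000000
  f'(3.000000) = 10.000000
  x_1 = 3.000000 - (7.000000)/(10.000000) = 2.300000

Iteration 2:
  f(2.300000) = 0.980000
  f'(2.300000) = 7.200000
  x_2 = 2.300000 - (0.980000)/(7.200000) = 2.163889

x_2 = 2.163889


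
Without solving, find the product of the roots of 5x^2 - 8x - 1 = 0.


By Vieta's formulas for ax^2 + bx + c = 0:
  Sum of roots = -b/a
  Product of roots = c/a

Here a = 5, b = -8, c = -1
Sum = -(-8)/5 = 8/5
Product = -1/5 = -1/5

Product = -1/5


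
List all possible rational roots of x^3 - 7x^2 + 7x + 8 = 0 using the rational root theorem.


Rational root theorem: possible roots are ±p/q where:
  p divides the constant term (8): p ∈ {1, 2, 4, 8}
  q divides the leading coefficient (1): q ∈ {1}

All possible rational roots: -8, -4, -2, -1, 1, 2, 4, 8

-8, -4, -2, -1, 1, 2, 4, 8


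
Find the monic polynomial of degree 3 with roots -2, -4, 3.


A monic polynomial with roots -2, -4, 3 is:
p(x) = (x + 2)(x + 4)(x - 3)
After multiplying by (x + 2): x + 2
After multiplying by (x + 4): x^2 + 6x + 8
After multiplying by (x - 3): x^3 + 3x^2 - 10x - 24

x^3 + 3x^2 - 10x - 24


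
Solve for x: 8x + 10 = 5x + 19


Starting with: 8x + 10 = 5x + 19
Move all x terms to left: (8 - 5)x = 19 - 10
Simplify: 3x = 9
Divide both sides by 3: x = 3

x = 3


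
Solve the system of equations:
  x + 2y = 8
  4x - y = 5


Using Cramer's rule:
Determinant D = (1)(-1) - (4)(2) = -1 - 8 = -9
Dx = (8)(-1) - (5)(2) = -8 - 10 = -18
Dy = (1)(5) - (4)(8) = 5 - 32 = -27
x = Dx/D = -18/-9 = 2
y = Dy/D = -27/-9 = 3

x = 2, y = 3


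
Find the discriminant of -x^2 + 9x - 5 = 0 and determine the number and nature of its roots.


For ax^2 + bx + c = 0, discriminant D = b^2 - 4ac
Here a = -1, b = 9, c = -5
D = (9)^2 - 4(-1)(-5) = 81 - 20 = 61

D = 61 > 0 but not a perfect square
The equation has 2 distinct real irrational roots.

Discriminant = 61, 2 distinct real irrational roots


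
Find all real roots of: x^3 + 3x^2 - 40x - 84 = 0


Let p(x) = x^3 + 3x^2 - 40x - 84. By the rational root theorem (leading coefficient 1), any rational root is an integer divisor of 84: try ±1, ±2, ... in turn.
Test x = 1: value = -120 ≠ 0.
Test x = -1: value = -42 ≠ 0.
Test x = 2: value = -144 ≠ 0.
Test x = -2: value = 0 ✓, so (x + 2) is a factor.
Synthetic division by (x + 2): bring down 1; 1(-2) + 3 = 1; 1(-2) - 40 = -42; (-42)(-2) - 84 = 0 → quotient x^2 + x - 42, remainder 0.
Solve the quadratic x^2 + x - 42 = 0: discriminant = 1^2 - 4(1)(-42) = 1 + 168 = 169.
sqrt(169) = 13, so x = (-1 ± 13)/2: x = 6 or x = -7.

x = -7, x = -2, x = 6


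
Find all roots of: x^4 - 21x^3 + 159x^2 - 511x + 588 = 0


Let p(x) = x^4 - 21x^3 + 159x^2 - 511x + 588. By the rational root theorem (leading coefficient 1), any rational root is an integer divisor of 588: try ±1, ±2, ... in turn.
Test x = 1: value = 216 ≠ 0.
Test x = -1: value = 1280 ≠ 0.
Test x = 2: value = 50 ≠ 0.
Test x = -2: value = 2430 ≠ 0.
Test x = 3: value = 0 ✓, so (x - 3) is a factor.
Synthetic division by (x - 3): bring down 1; 1(3) - 21 = -18; (-18)(3) + 159 = 105; 105(3) - 511 = -196; (-196)(3) + 588 = 0 → quotient x^3 - 18x^2 + 105x - 196, remainder 0.
Continue with the quotient x^3 - 18x^2 + 105x - 196 (candidates must divide 196).
Test x = 4: value = 0 ✓, so (x - 4) is a factor.
Synthetic division by (x - 4): bring down 1; 1(4) - 18 = -14; (-14)(4) + 105 = 49; 49(4) - 196 = 0 → quotient x^2 - 14x + 49, remainder 0.
Solve the quadratic x^2 - 14x + 49 = 0: discriminant = (-14)^2 - 4(1)(49) = 196 - 196 = 0.
Discriminant = 0, so a double root: x = 14/2 = 7.
Collecting all roots found:

x = 3, x = 4, x = 7 (multiplicity 2)


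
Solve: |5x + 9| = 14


An absolute value equation |expr| = 14 gives two cases:
Case 1: 5x + 9 = 14
  5x = 5, so x = 1
Case 2: 5x + 9 = -14
  5x = -23, so x = -23/5

x = -23/5, x = 1


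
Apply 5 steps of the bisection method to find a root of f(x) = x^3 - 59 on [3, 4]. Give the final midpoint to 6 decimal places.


f(x) = x^3 - 59
f(3) = -32 < 0
f(4) = 5 > 0

Step 1: midpoint = (3.000000 + 4.000000)/2 = 3.500000
  f(3.500000) = -16.125000
  f(mid) < 0, so root is in [3.500000, 4.000000]

Step 2: midpoint = (3.500000 + 4.000000)/2 = 3.750000
  f(3.750000) = -6.265625
  f(mid) < 0, so root is in [3.750000, 4.000000]

Step 3: midpoint = (3.750000 + 4.000000)/2 = 3.875000
  f(3.875000) = -0.814453
  f(mid) < 0, so root is in [3.875000, 4.000000]

Step 4: midpoint = (3.875000 + 4.000000)/2 = 3.937500
  f(3.937500) = 2.046631
  f(mid) > 0, so root is in [3.875000, 3.937500]

Step 5: midpoint = (3.875000 + 3.937500)/2 = 3.906250
  f(3.906250) = 0.604645
  f(mid) > 0, so root is in [3.875000, 3.906250]

midpoint = 3.906250


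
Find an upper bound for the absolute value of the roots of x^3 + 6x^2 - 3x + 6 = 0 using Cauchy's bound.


Cauchy's bound: all roots r satisfy |r| <= 1 + max(|a_i/a_n|) for i = 0,...,n-1
where a_n is the leading coefficient.

Coefficients: [1, 6, -3, 6]
Leading coefficient a_n = 1
Ratios |a_i/a_n|: 6, 3, 6
Maximum ratio: 6
Cauchy's bound: |r| <= 1 + 6 = 7

Upper bound = 7


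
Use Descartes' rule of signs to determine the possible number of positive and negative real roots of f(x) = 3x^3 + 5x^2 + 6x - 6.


Descartes' rule of signs:

For positive roots, count sign changes in f(x) = 3x^3 + 5x^2 + 6x - 6:
Signs of coefficients: +, +, +, -
Number of sign changes: 1
Possible positive real roots: 1

For negative roots, examine f(-x) = -3x^3 + 5x^2 - 6x - 6:
Signs of coefficients: -, +, -, -
Number of sign changes: 2
Possible negative real roots: 2, 0

Positive roots: 1; Negative roots: 2 or 0


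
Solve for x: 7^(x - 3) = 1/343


Express both sides with the same base.
1/343 = 7^(-3)
Since the bases match, equate exponents: x - 3 = -3
So x = -3 - (-3) = 0

x = 0


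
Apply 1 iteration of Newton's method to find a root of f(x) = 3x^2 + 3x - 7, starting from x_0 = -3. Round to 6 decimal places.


Newton's method: x_(n+1) = x_n - f(x_n)/f'(x_n)
f(x) = 3x^2 + 3x - 7
f'(x) = 6x + 3

Iteration 1:
  f(-3.000000) = 11.000000
  f'(-3.000000) = -15.000000
  x_1 = -3.000000 - (11.000000)/(-15.000000) = -2.266667

x_1 = -2.266667


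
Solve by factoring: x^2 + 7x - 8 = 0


We need two numbers that multiply to -8 and add to 7.
Those numbers are -1 and 8 (since (-1) * 8 = -8 and (-1) + 8 = 7).
So x^2 + 7x - 8 = (x - 1)(x + 8) = 0
Setting each factor to zero: x = 1 or x = -8

x = -8, x = 1


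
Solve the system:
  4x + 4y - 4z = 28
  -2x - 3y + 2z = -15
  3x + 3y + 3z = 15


Using Cramer's rule. Expand each determinant along the first row.
D  = 4*[(-3)*3 - 2*3] - 4*[(-2)*3 - 2*3] + (-4)*[(-2)*3 - (-3)*3]
  = 4*(-15) - 4*(-12) + (-4)*(3) = -24
Dx = 28*[(-3)*3 - 2*3] - 4*[(-15)*3 - 2*15] + (-4)*[(-15)*3 - (-3)*15]
  = 28*(-15) - 4*(-75) + (-4)*(0) = -120
Dy = 4*[(-15)*3 - 2*15] - 28*[(-2)*3 - 2*3] + (-4)*[(-2)*15 - (-15)*3]
  = 4*(-75) - 28*(-12) + (-4)*(15) = -24
Dz = 4*[(-3)*15 - (-15)*3] - 4*[(-2)*15 - (-15)*3] + 28*[(-2)*3 - (-3)*3]
  = 4*(0) - 4*(15) + 28*(3) = 24
x = Dx/D = -120/-24 = 5, y = Dy/D = -24/-24 = 1, z = Dz/D = 24/-24 = -1
Check eq1: (4)(5) + (4)(1) + (-4)(-1) = 28 = 28 ✓
Check eq2: (-2)(5) + (-3)(1) + (2)(-1) = -15 = -15 ✓
Check eq3: (3)(5) + (3)(1) + (3)(-1) = 15 = 15 ✓

x = 5, y = 1, z = -1


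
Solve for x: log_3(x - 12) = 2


Convert to exponential form: x - 12 = 3^2 = 9
x = 9 + 12 = 21
Check: log_3(21 - 12) = log_3(9) = log_3(9) = 2 ✓

x = 21


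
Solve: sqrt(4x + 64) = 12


Square both sides: 4x + 64 = 12^2 = 144
4x = 144 - 64 = 80
x = 20
Check: sqrt(4*20 + 64) = sqrt(144) = 12 ✓

x = 20


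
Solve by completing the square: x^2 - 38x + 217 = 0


Start: x^2 - 38x + 217 = 0
Move constant: x^2 - 38x = -217
Half of -38 is -19, squared is 361
Add 361 to both sides: x^2 - 38x + 361 = 144
(x - 19)^2 = 144
x - 19 = ±12
x = 19 + 12 = 31 or x = 19 - 12 = 7

x = 7, x = 31


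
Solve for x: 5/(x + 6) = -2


Multiply both sides by (x + 6): 5 = -2(x + 6)
Distribute: 5 = -2x - 12
-2x = 5 + 12 = 17
x = -17/2

x = -17/2


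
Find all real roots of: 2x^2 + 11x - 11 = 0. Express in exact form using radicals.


Using the quadratic formula: x = (-b ± sqrt(b^2 - 4ac)) / (2a)
Here a = 2, b = 11, c = -11
Discriminant = b^2 - 4ac = 11^2 - 4(2)(-11) = 121 + 88 = 209
Since discriminant = 209 > 0, there are two real roots.
x = (-11 ± sqrt(209)) / 4
Numerically: x ≈ 0.8642 or x ≈ -6.3642

x = (-11 + sqrt(209)) / 4 or x = (-11 - sqrt(209)) / 4


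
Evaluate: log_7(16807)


We need the exponent such that 7^? = 16807
7^5 = 16807
Therefore log_7(16807) = 5

5


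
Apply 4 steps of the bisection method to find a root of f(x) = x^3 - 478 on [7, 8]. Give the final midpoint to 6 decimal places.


f(x) = x^3 - 478
f(7) = -135 < 0
f(8) = 34 > 0

Step 1: midpoint = (7.000000 + 8.000000)/2 = 7.500000
  f(7.500000) = -56.125000
  f(mid) < 0, so root is in [7.500000, 8.000000]

Step 2: midpoint = (7.500000 + 8.000000)/2 = 7.750000
  f(7.750000) = -12.515625
  f(mid) < 0, so root is in [7.750000, 8.000000]

Step 3: midpoint = (7.750000 + 8.000000)/2 = 7.875000
  f(7.875000) = 10.373047
  f(mid) > 0, so root is in [7.750000, 7.875000]

Step 4: midpoint = (7.750000 + 7.875000)/2 = 7.812500
  f(7.812500) = -1.162842
  f(mid) < 0, so root is in [7.812500, 7.875000]

midpoint = 7.812500


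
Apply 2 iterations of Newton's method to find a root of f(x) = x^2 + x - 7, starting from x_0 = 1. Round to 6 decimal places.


Newton's method: x_(n+1) = x_n - f(x_n)/f'(x_n)
f(x) = x^2 + x - 7
f'(x) = 2x + 1

Iteration 1:
  f(1.000000) = -5.000000
  f'(1.000000) = 3.000000
  x_1 = 1.000000 - (-5.000000)/(3.000000) = 2.666667

Iteration 2:
  f(2.666667) = 2.777778
  f'(2.666667) = 6.333333
  x_2 = 2.666667 - (2.777778)/(6.333333) = 2.228070

x_2 = 2.228070


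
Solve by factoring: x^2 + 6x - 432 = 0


We need two numbers that multiply to -432 and add to 6.
Those numbers are 24 and -18 (since 24 * (-18) = -432 and 24 + (-18) = 6).
So x^2 + 6x - 432 = (x + 24)(x - 18) = 0
Setting each factor to zero: x = -24 or x = 18

x = -24, x = 18


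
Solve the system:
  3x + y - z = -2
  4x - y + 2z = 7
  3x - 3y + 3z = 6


Using Cramer's rule. Expand each determinant along the first row.
D  = 3*[(-1)*3 - 2*(-3)] - 1*[4*3 - 2*3] + (-1)*[4*(-3) - (-1)*3]
  = 3*(3) - 1*(6) + (-1)*(-9) = 12
Dx = (-2)*[(-1)*3 - 2*(-3)] - 1*[7*3 - 2*6] + (-1)*[7*(-3) - (-1)*6]
  = (-2)*(3) - 1*(9) + (-1)*(-15) = 0
Dy = 3*[7*3 - 2*6] - (-2)*[4*3 - 2*3] + (-1)*[4*6 - 7*3]
  = 3*(9) - (-2)*(6) + (-1)*(3) = 36
Dz = 3*[(-1)*6 - 7*(-3)] - 1*[4*6 - 7*3] + (-2)*[4*(-3) - (-1)*3]
  = 3*(15) - 1*(3) + (-2)*(-9) = 60
x = Dx/D = 0/12 = 0, y = Dy/D = 36/12 = 3, z = Dz/D = 60/12 = 5
Check eq1: (3)(0) + (1)(3) + (-1)(5) = -2 = -2 ✓
Check eq2: (4)(0) + (-1)(3) + (2)(5) = 7 = 7 ✓
Check eq3: (3)(0) + (-3)(3) + (3)(5) = 6 = 6 ✓

x = 0, y = 3, z = 5


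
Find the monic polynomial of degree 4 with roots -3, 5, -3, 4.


A monic polynomial with roots -3, 5, -3, 4 is:
p(x) = (x + 3)(x - 5)(x + 3)(x - 4)
After multiplying by (x + 3): x + 3
After multiplying by (x - 5): x^2 - 2x - 15
After multiplying by (x + 3): x^3 + x^2 - 21x - 45
After multiplying by (x - 4): x^4 - 3x^3 - 25x^2 + 39x + 180

x^4 - 3x^3 - 25x^2 + 39x + 180


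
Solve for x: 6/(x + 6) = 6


Multiply both sides by (x + 6): 6 = 6(x + 6)
Distribute: 6 = 6x + 36
6x = 6 - 36 = -30
x = -5

x = -5


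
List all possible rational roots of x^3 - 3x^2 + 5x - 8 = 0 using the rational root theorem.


Rational root theorem: possible roots are ±p/q where:
  p divides the constant term (-8): p ∈ {1, 2, 4, 8}
  q divides the leading coefficient (1): q ∈ {1}

All possible rational roots: -8, -4, -2, -1, 1, 2, 4, 8

-8, -4, -2, -1, 1, 2, 4, 8


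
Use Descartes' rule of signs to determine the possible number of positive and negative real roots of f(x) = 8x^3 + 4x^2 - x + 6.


Descartes' rule of signs:

For positive roots, count sign changes in f(x) = 8x^3 + 4x^2 - x + 6:
Signs of coefficients: +, +, -, +
Number of sign changes: 2
Possible positive real roots: 2, 0

For negative roots, examine f(-x) = -8x^3 + 4x^2 + x + 6:
Signs of coefficients: -, +, +, +
Number of sign changes: 1
Possible negative real roots: 1

Positive roots: 2 or 0; Negative roots: 1


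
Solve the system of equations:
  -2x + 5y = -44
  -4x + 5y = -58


Using Cramer's rule:
Determinant D = (-2)(5) - (-4)(5) = -10 + 20 = 10
Dx = (-44)(5) - (-58)(5) = -220 + 290 = 70
Dy = (-2)(-58) - (-4)(-44) = 116 - 176 = -60
x = Dx/D = 70/10 = 7
y = Dy/D = -60/10 = -6

x = 7, y = -6


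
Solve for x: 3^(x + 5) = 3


Express both sides with the same base.
3 = 3^1
Since the bases match, equate exponents: x + 5 = 1
So x = 1 - (5) = -4

x = -4


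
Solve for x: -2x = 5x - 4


Starting with: -2x = 5x - 4
Move all x terms to left: (-2 - 5)x = -4 - 0
Simplify: -7x = -4
Divide both sides by -7: x = 4/7

x = 4/7


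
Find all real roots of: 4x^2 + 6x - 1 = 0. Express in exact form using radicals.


Using the quadratic formula: x = (-b ± sqrt(b^2 - 4ac)) / (2a)
Here a = 4, b = 6, c = -1
Discriminant = b^2 - 4ac = 6^2 - 4(4)(-1) = 36 + 16 = 52
Since discriminant = 52 > 0, there are two real roots.
x = (-6 ± 2*sqrt(13)) / 8
Simplifying: x = (-3 ± sqrt(13)) / 4
Numerically: x ≈ 0.1514 or x ≈ -1.6514

x = (-3 + sqrt(13)) / 4 or x = (-3 - sqrt(13)) / 4


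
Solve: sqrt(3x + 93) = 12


Square both sides: 3x + 93 = 12^2 = 144
3x = 144 - 93 = 51
x = 17
Check: sqrt(3*17 + 93) = sqrt(144) = 12 ✓

x = 17


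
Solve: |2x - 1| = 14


An absolute value equation |expr| = 14 gives two cases:
Case 1: 2x - 1 = 14
  2x = 15, so x = 15/2
Case 2: 2x - 1 = -14
  2x = -13, so x = -13/2

x = -13/2, x = 15/2


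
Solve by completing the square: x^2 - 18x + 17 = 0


Start: x^2 - 18x + 17 = 0
Move constant: x^2 - 18x = -17
Half of -18 is -9, squared is 81
Add 81 to both sides: x^2 - 18x + 81 = 64
(x - 9)^2 = 64
x - 9 = ±8
x = 9 + 8 = 17 or x = 9 - 8 = 1

x = 1, x = 17


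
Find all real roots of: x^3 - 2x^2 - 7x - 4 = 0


Let p(x) = x^3 - 2x^2 - 7x - 4. By the rational root theorem (leading coefficient 1), any rational root is an integer divisor of 4: try ±1, ±2, ... in turn.
Test x = 1: value = -12 ≠ 0.
Test x = -1: value = 0 ✓, so (x + 1) is a factor.
Synthetic division by (x + 1): bring down 1; 1(-1) - 2 = -3; (-3)(-1) - 7 = -4; (-4)(-1) - 4 = 0 → quotient x^2 - 3x - 4, remainder 0.
Solve the quadratic x^2 - 3x - 4 = 0: discriminant = (-3)^2 - 4(1)(-4) = 9 + 16 = 25.
sqrt(25) = 5, so x = (3 ± 5)/2: x = 4 or x = -1.

x = -1 (multiplicity 2), x = 4


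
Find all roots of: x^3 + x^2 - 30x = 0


The constant term is 0, so x = 0 is a root. Factor out x:
  x^2 + x - 30 = 0
Solve the quadratic x^2 + x - 30 = 0: discriminant = 1^2 - 4(1)(-30) = 1 + 120 = 121.
sqrt(121) = 11, so x = (-1 ± 11)/2: x = 5 or x = -6.
Collecting all roots found:

x = -6, x = 0, x = 5


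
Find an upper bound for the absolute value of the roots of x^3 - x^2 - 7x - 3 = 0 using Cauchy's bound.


Cauchy's bound: all roots r satisfy |r| <= 1 + max(|a_i/a_n|) for i = 0,...,n-1
where a_n is the leading coefficient.

Coefficients: [1, -1, -7, -3]
Leading coefficient a_n = 1
Ratios |a_i/a_n|: 1, 7, 3
Maximum ratio: 7
Cauchy's bound: |r| <= 1 + 7 = 8

Upper bound = 8
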